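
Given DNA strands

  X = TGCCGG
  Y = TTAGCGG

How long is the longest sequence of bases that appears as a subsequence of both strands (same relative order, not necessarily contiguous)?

5

Pick T at X[1]=Y[2] → G at X[2]=Y[4] → C at X[4]=Y[5] → G at X[5]=Y[6] → G at X[6]=Y[7]; all 5 bases appear in both, in order. Since dp[6][7] = 5, nothing longer is possible.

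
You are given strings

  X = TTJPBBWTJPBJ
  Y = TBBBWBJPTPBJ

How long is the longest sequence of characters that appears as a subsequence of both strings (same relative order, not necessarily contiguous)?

8

Let dp[i][j] be the LCS length of the first i characters of X and the first j characters of Y. dp[i][j] = dp[i-1][j-1]+1 when the i-th and j-th characters match, else max(dp[i-1][j], dp[i][j-1]).
    ·  T  B  B  B  W  B  J  P  T  P  B  J
 ·  0  0  0  0  0  0  0  0  0  0  0  0  0
 T  0  1  1  1  1  1  1  1  1  1  1  1  1
 T  0  1  1  1  1  1  1  1  1  2  2  2  2
 J  0  1  1  1  1  1  1  2  2  2  2  2  3
 P  0  1  1  1  1  1  1  2  3  3  3  3  3
 B  0  1  2  2  2  2  2  2  3  3  3  4  4
 B  0  1  2  3  3  3  3  3  3  3  3  4  4
 W  0  1  2  3  3  4  4  4  4  4  4  4  4
 T  0  1  2  3  3  4  4  4  4  5  5  5  5
 J  0  1  2  3  3  4  4  5  5  5  5  5  6
 P  0  1  2  3  3  4  4  5  6  6  6  6  6
 B  0  1  2  3  4  4  5  5  6  6  6  7  7
 J  0  1  2  3  4  4  5  6  6  6  6  7  8
dp[12][12] = 8. One LCS (by backtracking along matches): TBBWTPBJ.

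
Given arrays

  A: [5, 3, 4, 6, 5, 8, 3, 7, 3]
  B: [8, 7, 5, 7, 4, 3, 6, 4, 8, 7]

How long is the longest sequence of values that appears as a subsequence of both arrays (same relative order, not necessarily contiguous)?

Let dp[i][j] be the LCS length of the first i values of A and the first j values of B. dp[i][j] = dp[i-1][j-1]+1 when the i-th and j-th values match, else max(dp[i-1][j], dp[i][j-1]).
    ·  8  7  5  7  4  3  6  4  8  7
 ·  0  0  0  0  0  0  0  0  0  0  0
 5  0  0  0  1  1  1  1  1  1  1  1
 3  0  0  0  1  1  1  2  2  2  2  2
 4  0  0  0  1  1  2  2  2  3  3  3
 6  0  0  0  1  1  2  2  3  3  3  3
 5  0  0  0  1  1  2  2  3  3  3  3
 8  0  1  1  1  1  2  2  3  3  4  4
 3  0  1  1  1  1  2  3  3  3  4  4
 7  0  1  2  2  2  2  3  3  3  4  5
 3  0  1  2  2  2  2  3  3  3  4  5
dp[9][10] = 5. One LCS (by backtracking along matches): 5, 3, 4, 8, 7.

5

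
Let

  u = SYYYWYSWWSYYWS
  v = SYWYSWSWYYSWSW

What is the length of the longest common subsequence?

Pick S at u[1]=v[1] → Y at u[4]=v[2] → W at u[5]=v[3] → Y at u[6]=v[4] → S at u[7]=v[5] → W at u[8]=v[6] → W at u[9]=v[8] → Y at u[11]=v[9] → Y at u[12]=v[10] → W at u[13]=v[12] → S at u[14]=v[13]; all 11 characters appear in both, in order. Since dp[14][14] = 11, nothing longer is possible.

11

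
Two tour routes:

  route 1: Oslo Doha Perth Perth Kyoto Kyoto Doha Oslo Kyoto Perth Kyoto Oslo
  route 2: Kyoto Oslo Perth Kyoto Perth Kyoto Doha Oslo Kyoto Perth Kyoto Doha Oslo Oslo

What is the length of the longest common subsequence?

One common subsequence of length 10: Oslo (route 1 #1, route 2 #2), Perth (route 1 #3, route 2 #3), Perth (route 1 #4, route 2 #5), Kyoto (route 1 #6, route 2 #6), Doha (route 1 #7, route 2 #7), Oslo (route 1 #8, route 2 #8), Kyoto (route 1 #9, route 2 #9), Perth (route 1 #10, route 2 #10), Kyoto (route 1 #11, route 2 #11), Oslo (route 1 #12, route 2 #14), and the DP table's final entry dp[12][14] is also 10, so no common subsequence is longer.

10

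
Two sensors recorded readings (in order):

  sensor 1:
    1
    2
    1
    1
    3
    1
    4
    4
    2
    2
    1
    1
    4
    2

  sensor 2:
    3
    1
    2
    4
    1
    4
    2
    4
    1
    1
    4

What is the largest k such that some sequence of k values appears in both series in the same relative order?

8

One common subsequence of length 8: 1 at sensor 1[1]=sensor 2[2], then 2 at sensor 1[2]=sensor 2[3], then 1 at sensor 1[6]=sensor 2[5], then 4 at sensor 1[7]=sensor 2[6], then 4 at sensor 1[8]=sensor 2[8], then 1 at sensor 1[11]=sensor 2[9], then 1 at sensor 1[12]=sensor 2[10], then 4 at sensor 1[13]=sensor 2[11]. Since dp[14][11] = 8, nothing longer is possible.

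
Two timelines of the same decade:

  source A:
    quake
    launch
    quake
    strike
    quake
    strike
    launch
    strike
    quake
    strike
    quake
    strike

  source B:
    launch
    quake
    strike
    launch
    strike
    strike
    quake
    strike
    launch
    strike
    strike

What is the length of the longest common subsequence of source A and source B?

8

Taking quake (source A #1, source B #2) → launch (source A #2, source B #4) → strike (source A #4, source B #6) → quake (source A #5, source B #7) → strike (source A #6, source B #8) → launch (source A #7, source B #9) → strike (source A #10, source B #10) → strike (source A #12, source B #11) gives a common subsequence of length 8. Since dp[12][11] = 8, nothing longer is possible.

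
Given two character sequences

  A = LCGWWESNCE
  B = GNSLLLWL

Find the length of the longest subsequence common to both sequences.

2

Let dp[i][j] be the LCS length of the first i characters of A and the first j characters of B. dp[i][j] = dp[i-1][j-1]+1 when the i-th and j-th characters match, else max(dp[i-1][j], dp[i][j-1]).
    ·  G  N  S  L  L  L  W  L
 ·  0  0  0  0  0  0  0  0  0
 L  0  0  0  0  1  1  1  1  1
 C  0  0  0  0  1  1  1  1  1
 G  0  1  1  1  1  1  1  1  1
 W  0  1  1  1  1  1  1  2  2
 W  0  1  1  1  1  1  1  2  2
 E  0  1  1  1  1  1  1  2  2
 S  0  1  1  2  2  2  2  2  2
 N  0  1  2  2  2  2  2  2  2
 C  0  1  2  2  2  2  2  2  2
 E  0  1  2  2  2  2  2  2  2
dp[10][8] = 2. One LCS (by backtracking along matches): LW.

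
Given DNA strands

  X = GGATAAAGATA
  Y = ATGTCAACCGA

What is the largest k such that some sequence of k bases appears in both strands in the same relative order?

Taking G at X[2]=Y[3] → T at X[4]=Y[4] → A at X[5]=Y[6] → A at X[6]=Y[7] → G at X[8]=Y[10] → A at X[11]=Y[11] gives a common subsequence of length 6. The LCS DP gives dp[11][11] = 6, so this is optimal.

6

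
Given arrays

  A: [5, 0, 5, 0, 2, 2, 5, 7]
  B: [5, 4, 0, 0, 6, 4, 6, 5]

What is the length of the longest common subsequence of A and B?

Let dp[i][j] be the LCS length of the first i values of A and the first j values of B. dp[i][j] = dp[i-1][j-1]+1 when the i-th and j-th values match, else max(dp[i-1][j], dp[i][j-1]).
    ·  5  4  0  0  6  4  6  5
 ·  0  0  0  0  0  0  0  0  0
 5  0  1  1  1  1  1  1  1  1
 0  0  1  1  2  2  2  2  2  2
 5  0  1  1  2  2  2  2  2  3
 0  0  1  1  2  3  3  3  3  3
 2  0  1  1  2  3  3  3  3  3
 2  0  1  1  2  3  3  3  3  3
 5  0  1  1  2  3  3  3  3  4
 7  0  1  1  2  3  3  3  3  4
dp[8][8] = 4. One LCS (by backtracking along matches): 5, 0, 0, 5.

4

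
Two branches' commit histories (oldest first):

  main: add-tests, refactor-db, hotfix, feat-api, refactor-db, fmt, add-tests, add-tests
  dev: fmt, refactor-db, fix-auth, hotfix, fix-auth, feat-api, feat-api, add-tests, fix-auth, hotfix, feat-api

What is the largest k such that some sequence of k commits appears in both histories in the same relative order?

Pick refactor-db (main #2, dev #2); then hotfix (main #3, dev #4); then feat-api (main #4, dev #7); then add-tests (main #7, dev #8); all 4 commits appear in both, in order. dp[8][11] = 4 confirms this is the maximum.

4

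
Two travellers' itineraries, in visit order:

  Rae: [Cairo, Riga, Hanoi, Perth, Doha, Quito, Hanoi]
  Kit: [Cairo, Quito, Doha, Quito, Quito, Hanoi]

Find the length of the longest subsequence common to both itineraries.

4

One common subsequence of length 4: Cairo (Rae #1, Kit #1); then Doha (Rae #5, Kit #3); then Quito (Rae #6, Kit #5); then Hanoi (Rae #7, Kit #6), and the DP table's final entry dp[7][6] is also 4, so no common subsequence is longer.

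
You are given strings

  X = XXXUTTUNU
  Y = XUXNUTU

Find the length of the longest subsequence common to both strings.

5

Let dp[i][j] be the LCS length of the first i characters of X and the first j characters of Y. dp[i][j] = dp[i-1][j-1]+1 when the i-th and j-th characters match, else max(dp[i-1][j], dp[i][j-1]).
    ·  X  U  X  N  U  T  U
 ·  0  0  0  0  0  0  0  0
 X  0  1  1  1  1  1  1  1
 X  0  1  1  2  2  2  2  2
 X  0  1  1  2  2  2  2  2
 U  0  1  2  2  2  3  3  3
 T  0  1  2  2  2  3  4  4
 T  0  1  2  2  2  3  4  4
 U  0  1  2  2  2  3  4  5
 N  0  1  2  2  3  3  4  5
 U  0  1  2  2  3  4  4  5
dp[9][7] = 5. One LCS (by backtracking along matches): XXUTU.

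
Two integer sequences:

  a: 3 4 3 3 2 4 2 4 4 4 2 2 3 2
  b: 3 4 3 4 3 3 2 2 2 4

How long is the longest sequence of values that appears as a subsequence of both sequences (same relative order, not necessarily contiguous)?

7

Taking 3 [1,3], 4 [2,4], 3 [3,5], 3 [4,6], 2 [5,8], 2 [7,9], 4 [10,10] gives a common subsequence of length 7. Since dp[14][10] = 7, nothing longer is possible.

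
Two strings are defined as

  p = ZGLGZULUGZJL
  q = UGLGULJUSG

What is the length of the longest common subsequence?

Let dp[i][j] be the LCS length of the first i characters of p and the first j characters of q. dp[i][j] = dp[i-1][j-1]+1 when the i-th and j-th characters match, else max(dp[i-1][j], dp[i][j-1]).
    ·  U  G  L  G  U  L  J  U  S  G
 ·  0  0  0  0  0  0  0  0  0  0  0
 Z  0  0  0  0  0  0  0  0  0  0  0
 G  0  0  1  1  1  1  1  1  1  1  1
 L  0  0  1  2  2  2  2  2  2  2  2
 G  0  0  1  2  3  3  3  3  3  3  3
 Z  0  0  1  2  3  3  3  3  3  3  3
 U  0  1  1  2  3  4  4  4  4  4  4
 L  0  1  1  2  3  4  5  5  5  5  5
 U  0  1  1  2  3  4  5  5  6  6  6
 G  0  1  2  2  3  4  5  5  6  6  7
 Z  0  1  2  2  3  4  5  5  6  6  7
 J  0  1  2  2  3  4  5  6  6  6  7
 L  0  1  2  3  3  4  5  6  6  6  7
dp[12][10] = 7. One LCS (by backtracking along matches): GLGULUG.

7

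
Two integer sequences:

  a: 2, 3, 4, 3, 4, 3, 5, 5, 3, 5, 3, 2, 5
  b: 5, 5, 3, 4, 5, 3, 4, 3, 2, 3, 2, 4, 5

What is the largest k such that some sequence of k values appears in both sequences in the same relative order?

Pick 3 at a[2]=b[3], then 4 at a[3]=b[4], then 3 at a[4]=b[6], then 4 at a[5]=b[7], then 3 at a[6]=b[8], then 3 at a[11]=b[10], then 2 at a[12]=b[11], then 5 at a[13]=b[13]; all 8 values appear in both, in order. Since dp[13][13] = 8, nothing longer is possible.

8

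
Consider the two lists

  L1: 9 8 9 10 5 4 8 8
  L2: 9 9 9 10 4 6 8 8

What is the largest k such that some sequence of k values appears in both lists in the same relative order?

Let dp[i][j] be the LCS length of the first i values of L1 and the first j values of L2. dp[i][j] = dp[i-1][j-1]+1 when the i-th and j-th values match, else max(dp[i-1][j], dp[i][j-1]).
    ·  9  9  9 10  4  6  8  8
 ·  0  0  0  0  0  0  0  0  0
 9  0  1  1  1  1  1  1  1  1
 8  0  1  1  1  1  1  1  2  2
 9  0  1  2  2  2  2  2  2  2
10  0  1  2  2  3  3  3  3  3
 5  0  1  2  2  3  3  3  3  3
 4  0  1  2  2  3  4  4  4  4
 8  0  1  2  2  3  4  4  5  5
 8  0  1  2  2  3  4  4  5  6
dp[8][8] = 6. One LCS (by backtracking along matches): 9, 9, 10, 4, 8, 8.

6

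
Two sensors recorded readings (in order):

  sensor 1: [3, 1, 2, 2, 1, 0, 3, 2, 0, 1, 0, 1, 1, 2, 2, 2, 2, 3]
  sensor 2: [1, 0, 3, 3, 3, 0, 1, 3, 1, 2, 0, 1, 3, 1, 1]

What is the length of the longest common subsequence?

8

One common subsequence of length 8: 3 (sensor 1 #1, sensor 2 #5) → 1 (sensor 1 #2, sensor 2 #7) → 1 (sensor 1 #5, sensor 2 #9) → 2 (sensor 1 #8, sensor 2 #10) → 0 (sensor 1 #9, sensor 2 #11) → 1 (sensor 1 #10, sensor 2 #12) → 1 (sensor 1 #12, sensor 2 #14) → 1 (sensor 1 #13, sensor 2 #15). dp[18][15] = 8 confirms this is the maximum.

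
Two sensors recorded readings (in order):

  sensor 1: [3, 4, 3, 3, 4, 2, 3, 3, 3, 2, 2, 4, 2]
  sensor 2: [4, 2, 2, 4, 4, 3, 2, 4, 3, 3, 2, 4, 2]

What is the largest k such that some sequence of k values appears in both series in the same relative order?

8

One common subsequence of length 8: 4 at sensor 1[2]=sensor 2[5], 3 at sensor 1[3]=sensor 2[6], 4 at sensor 1[5]=sensor 2[8], 3 at sensor 1[8]=sensor 2[9], 3 at sensor 1[9]=sensor 2[10], 2 at sensor 1[11]=sensor 2[11], 4 at sensor 1[12]=sensor 2[12], 2 at sensor 1[13]=sensor 2[13], and the DP table's final entry dp[13][13] is also 8, so no common subsequence is longer.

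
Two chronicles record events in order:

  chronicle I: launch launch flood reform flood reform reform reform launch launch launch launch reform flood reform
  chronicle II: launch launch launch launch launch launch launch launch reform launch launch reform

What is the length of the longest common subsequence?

Taking launch [1,3]; then launch [2,4]; then launch [9,5]; then launch [10,6]; then launch [11,7]; then launch [12,8]; then reform [13,9]; then reform [15,12] gives a common subsequence of length 8, and the DP table's final entry dp[15][12] is also 8, so no common subsequence is longer.

8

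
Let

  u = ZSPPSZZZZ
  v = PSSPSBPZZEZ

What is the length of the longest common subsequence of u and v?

Let dp[i][j] be the LCS length of the first i characters of u and the first j characters of v. dp[i][j] = dp[i-1][j-1]+1 when the i-th and j-th characters match, else max(dp[i-1][j], dp[i][j-1]).
    ·  P  S  S  P  S  B  P  Z  Z  E  Z
 ·  0  0  0  0  0  0  0  0  0  0  0  0
 Z  0  0  0  0  0  0  0  0  1  1  1  1
 S  0  0  1  1  1  1  1  1  1  1  1  1
 P  0  1  1  1  2  2  2  2  2  2  2  2
 P  0  1  1  1  2  2  2  3  3  3  3  3
 S  0  1  2  2  2  3  3  3  3  3  3  3
 Z  0  1  2  2  2  3  3  3  4  4  4  4
 Z  0  1  2  2  2  3  3  3  4  5  5  5
 Z  0  1  2  2  2  3  3  3  4  5  5  6
 Z  0  1  2  2  2  3  3  3  4  5  5  6
dp[9][11] = 6. One LCS (by backtracking along matches): SPPZZZ.

6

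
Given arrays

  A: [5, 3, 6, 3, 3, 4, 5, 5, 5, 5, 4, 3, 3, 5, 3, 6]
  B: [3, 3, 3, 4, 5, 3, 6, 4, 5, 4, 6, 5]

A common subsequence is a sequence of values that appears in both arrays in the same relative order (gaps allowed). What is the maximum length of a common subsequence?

8

Taking 3 at A[2]=B[1] → 3 at A[4]=B[2] → 3 at A[5]=B[3] → 4 at A[6]=B[4] → 5 at A[7]=B[5] → 5 at A[10]=B[9] → 4 at A[11]=B[10] → 5 at A[14]=B[12] gives a common subsequence of length 8. Since dp[16][12] = 8, nothing longer is possible.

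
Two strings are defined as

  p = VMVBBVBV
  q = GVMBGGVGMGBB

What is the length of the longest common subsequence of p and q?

One common subsequence of length 5: V at p[1]=q[2] → M at p[2]=q[3] → V at p[3]=q[7] → B at p[5]=q[11] → B at p[7]=q[12]. Since dp[8][12] = 5, nothing longer is possible.

5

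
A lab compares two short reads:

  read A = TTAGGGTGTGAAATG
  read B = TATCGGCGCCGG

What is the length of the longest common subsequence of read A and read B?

7

Match T (read A #1, read B #1), then T (read A #2, read B #3), then G (read A #4, read B #5), then G (read A #5, read B #6), then G (read A #6, read B #8), then G (read A #10, read B #11), then G (read A #15, read B #12) — 7 bases in the same relative order in both. dp[15][12] = 7 confirms this is the maximum.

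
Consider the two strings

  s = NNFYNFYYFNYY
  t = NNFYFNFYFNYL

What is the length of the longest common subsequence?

Match N (s #1, t #1), N (s #2, t #2), F (s #3, t #3), Y (s #4, t #4), N (s #5, t #6), F (s #6, t #7), Y (s #8, t #8), F (s #9, t #9), N (s #10, t #10), Y (s #11, t #11) — 10 characters in the same relative order in both. dp[12][12] = 10 confirms this is the maximum.

10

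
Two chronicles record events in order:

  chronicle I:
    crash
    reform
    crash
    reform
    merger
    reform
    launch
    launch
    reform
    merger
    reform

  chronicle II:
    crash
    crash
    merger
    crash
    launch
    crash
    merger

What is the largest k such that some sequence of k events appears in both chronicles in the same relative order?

5

One common subsequence of length 5: crash (chronicle I #1, chronicle II #1), crash (chronicle I #3, chronicle II #2), merger (chronicle I #5, chronicle II #3), launch (chronicle I #7, chronicle II #5), merger (chronicle I #10, chronicle II #7). dp[11][7] = 5 confirms this is the maximum.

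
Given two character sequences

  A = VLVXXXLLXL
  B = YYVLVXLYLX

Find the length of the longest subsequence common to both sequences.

7

Pick V [1,3] → L [2,4] → V [3,5] → X [6,6] → L [7,7] → L [8,9] → X [9,10]; all 7 characters appear in both, in order. dp[10][10] = 7 confirms this is the maximum.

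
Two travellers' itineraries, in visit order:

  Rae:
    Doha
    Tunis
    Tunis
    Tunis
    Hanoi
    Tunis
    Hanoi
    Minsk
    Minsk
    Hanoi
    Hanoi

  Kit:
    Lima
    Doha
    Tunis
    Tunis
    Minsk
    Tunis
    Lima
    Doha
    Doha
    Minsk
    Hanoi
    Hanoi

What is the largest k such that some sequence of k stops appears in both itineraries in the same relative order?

Pick Doha (Rae #1, Kit #2), Tunis (Rae #2, Kit #3), Tunis (Rae #3, Kit #4), Tunis (Rae #4, Kit #6), Minsk (Rae #9, Kit #10), Hanoi (Rae #10, Kit #11), Hanoi (Rae #11, Kit #12); all 7 stops appear in both, in order. Since dp[11][12] = 7, nothing longer is possible.

7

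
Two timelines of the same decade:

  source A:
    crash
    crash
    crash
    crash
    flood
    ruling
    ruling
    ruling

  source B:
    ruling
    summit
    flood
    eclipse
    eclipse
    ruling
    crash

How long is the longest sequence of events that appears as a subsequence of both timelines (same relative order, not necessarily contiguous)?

One common subsequence of length 2: flood (source A #5, source B #3), ruling (source A #6, source B #6). The LCS DP gives dp[8][7] = 2, so this is optimal.

2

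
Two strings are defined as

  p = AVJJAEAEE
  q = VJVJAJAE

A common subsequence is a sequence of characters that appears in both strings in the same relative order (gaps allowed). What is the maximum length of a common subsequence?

6

Pick V at p[2]=q[1]; then J at p[3]=q[2]; then J at p[4]=q[4]; then A at p[5]=q[5]; then A at p[7]=q[7]; then E at p[9]=q[8]; all 6 characters appear in both, in order, and the DP table's final entry dp[9][8] is also 6, so no common subsequence is longer.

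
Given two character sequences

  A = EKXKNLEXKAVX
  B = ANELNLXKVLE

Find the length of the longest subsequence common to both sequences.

Let dp[i][j] be the LCS length of the first i characters of A and the first j characters of B. dp[i][j] = dp[i-1][j-1]+1 when the i-th and j-th characters match, else max(dp[i-1][j], dp[i][j-1]).
    ·  A  N  E  L  N  L  X  K  V  L  E
 ·  0  0  0  0  0  0  0  0  0  0  0  0
 E  0  0  0  1  1  1  1  1  1  1  1  1
 K  0  0  0  1  1  1  1  1  2  2  2  2
 X  0  0  0  1  1  1  1  2  2  2  2  2
 K  0  0  0  1  1  1  1  2  3  3  3  3
 N  0  0  1  1  1  2  2  2  3  3  3  3
 L  0  0  1  1  2  2  3  3  3  3  4  4
 E  0  0  1  2  2  2  3  3  3  3  4  5
 X  0  0  1  2  2  2  3  4  4  4  4  5
 K  0  0  1  2  2  2  3  4  5  5  5  5
 A  0  1  1  2  2  2  3  4  5  5  5  5
 V  0  1  1  2  2  2  3  4  5  6  6  6
 X  0  1  1  2  2  2  3  4  5  6  6  6
dp[12][11] = 6. One LCS (by backtracking along matches): ENLXKV.

6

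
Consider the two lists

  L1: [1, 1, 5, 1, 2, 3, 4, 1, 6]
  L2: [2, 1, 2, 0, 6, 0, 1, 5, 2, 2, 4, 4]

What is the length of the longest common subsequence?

One common subsequence of length 5: 1 [1,2], then 1 [2,7], then 5 [3,8], then 2 [5,10], then 4 [7,12]. Since dp[9][12] = 5, nothing longer is possible.

5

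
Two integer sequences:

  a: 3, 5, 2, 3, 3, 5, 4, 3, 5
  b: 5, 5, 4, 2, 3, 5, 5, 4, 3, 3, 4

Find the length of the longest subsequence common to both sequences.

6

Let dp[i][j] be the LCS length of the first i values of a and the first j values of b. dp[i][j] = dp[i-1][j-1]+1 when the i-th and j-th values match, else max(dp[i-1][j], dp[i][j-1]).
    ·  5  5  4  2  3  5  5  4  3  3  4
 ·  0  0  0  0  0  0  0  0  0  0  0  0
 3  0  0  0  0  0  1  1  1  1  1  1  1
 5  0  1  1  1  1  1  2  2  2  2  2  2
 2  0  1  1  1  2  2  2  2  2  2  2  2
 3  0  1  1  1  2  3  3  3  3  3  3  3
 3  0  1  1  1  2  3  3  3  3  4  4  4
 5  0  1  2  2  2  3  4  4  4  4  4  4
 4  0  1  2  3  3  3  4  4  5  5  5  5
 3  0  1  2  3  3  4  4  4  5  6  6  6
 5  0  1  2  3  3  4  5  5  5  6  6  6
dp[9][11] = 6. One LCS (by backtracking along matches): 5, 2, 3, 5, 4, 3.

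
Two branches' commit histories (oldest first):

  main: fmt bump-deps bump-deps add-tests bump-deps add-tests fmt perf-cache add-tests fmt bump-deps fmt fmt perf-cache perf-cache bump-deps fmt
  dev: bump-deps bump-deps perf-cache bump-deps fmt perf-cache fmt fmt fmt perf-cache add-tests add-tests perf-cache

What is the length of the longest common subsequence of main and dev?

One common subsequence of length 10: bump-deps at main[2]=dev[1] → bump-deps at main[3]=dev[2] → bump-deps at main[5]=dev[4] → fmt at main[7]=dev[5] → perf-cache at main[8]=dev[6] → fmt at main[10]=dev[7] → fmt at main[12]=dev[8] → fmt at main[13]=dev[9] → perf-cache at main[14]=dev[10] → perf-cache at main[15]=dev[13], and the DP table's final entry dp[17][13] is also 10, so no common subsequence is longer.

10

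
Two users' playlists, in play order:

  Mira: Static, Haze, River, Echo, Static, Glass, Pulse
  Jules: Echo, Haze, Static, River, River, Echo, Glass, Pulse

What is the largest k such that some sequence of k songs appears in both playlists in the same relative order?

5

Pick Static (Mira #1, Jules #3); then River (Mira #3, Jules #5); then Echo (Mira #4, Jules #6); then Glass (Mira #6, Jules #7); then Pulse (Mira #7, Jules #8); all 5 songs appear in both, in order. dp[7][8] = 5 confirms this is the maximum.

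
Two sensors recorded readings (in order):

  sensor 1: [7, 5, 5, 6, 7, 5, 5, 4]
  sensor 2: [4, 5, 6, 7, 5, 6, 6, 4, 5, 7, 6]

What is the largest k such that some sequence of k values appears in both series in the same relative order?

5

One common subsequence of length 5: 5 at sensor 1[3]=sensor 2[2], 6 at sensor 1[4]=sensor 2[3], 7 at sensor 1[5]=sensor 2[4], 5 at sensor 1[6]=sensor 2[5], 5 at sensor 1[7]=sensor 2[9], and the DP table's final entry dp[8][11] is also 5, so no common subsequence is longer.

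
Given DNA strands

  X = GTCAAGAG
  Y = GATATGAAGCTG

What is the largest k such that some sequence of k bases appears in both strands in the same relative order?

6

Taking G [1,1], then T [2,5], then A [4,7], then A [5,8], then G [6,9], then G [8,12] gives a common subsequence of length 6, and the DP table's final entry dp[8][12] is also 6, so no common subsequence is longer.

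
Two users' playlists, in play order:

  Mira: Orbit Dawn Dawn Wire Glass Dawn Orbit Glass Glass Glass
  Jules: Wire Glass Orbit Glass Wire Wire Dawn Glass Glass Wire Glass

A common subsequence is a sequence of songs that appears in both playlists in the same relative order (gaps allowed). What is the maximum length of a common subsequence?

6

Taking Orbit at Mira[1]=Jules[3], Wire at Mira[4]=Jules[6], Dawn at Mira[6]=Jules[7], Glass at Mira[8]=Jules[8], Glass at Mira[9]=Jules[9], Glass at Mira[10]=Jules[11] gives a common subsequence of length 6. Since dp[10][11] = 6, nothing longer is possible.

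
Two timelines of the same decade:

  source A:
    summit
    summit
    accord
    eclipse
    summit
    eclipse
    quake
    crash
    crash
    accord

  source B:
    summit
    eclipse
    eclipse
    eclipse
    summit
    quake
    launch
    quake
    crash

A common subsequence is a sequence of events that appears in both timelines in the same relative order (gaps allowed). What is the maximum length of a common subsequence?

Match summit at source A[1]=source B[1] → eclipse at source A[4]=source B[4] → summit at source A[5]=source B[5] → quake at source A[7]=source B[8] → crash at source A[9]=source B[9] — 5 events in the same relative order in both. The LCS DP gives dp[10][9] = 5, so this is optimal.

5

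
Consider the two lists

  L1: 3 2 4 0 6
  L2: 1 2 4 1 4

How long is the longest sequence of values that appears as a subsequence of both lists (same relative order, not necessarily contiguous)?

2

One common subsequence of length 2: 2 (L1 #2, L2 #2); then 4 (L1 #3, L2 #5). dp[5][5] = 2 confirms this is the maximum.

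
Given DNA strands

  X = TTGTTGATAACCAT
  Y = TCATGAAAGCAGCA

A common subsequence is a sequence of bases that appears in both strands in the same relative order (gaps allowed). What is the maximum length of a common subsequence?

Pick T at X[1]=Y[1] → T at X[5]=Y[4] → G at X[6]=Y[5] → A at X[7]=Y[6] → A at X[9]=Y[7] → A at X[10]=Y[8] → C at X[11]=Y[10] → C at X[12]=Y[13] → A at X[13]=Y[14]; all 9 bases appear in both, in order. The LCS DP gives dp[14][14] = 9, so this is optimal.

9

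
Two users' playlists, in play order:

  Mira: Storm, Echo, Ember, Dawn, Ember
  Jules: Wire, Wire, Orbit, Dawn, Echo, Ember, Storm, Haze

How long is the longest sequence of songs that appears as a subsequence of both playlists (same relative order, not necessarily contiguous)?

2

Match Echo at Mira[2]=Jules[5], then Ember at Mira[3]=Jules[6] — 2 songs in the same relative order in both. The LCS DP gives dp[5][8] = 2, so this is optimal.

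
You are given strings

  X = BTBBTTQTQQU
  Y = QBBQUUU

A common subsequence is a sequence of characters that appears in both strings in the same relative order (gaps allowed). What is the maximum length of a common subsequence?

Let dp[i][j] be the LCS length of the first i characters of X and the first j characters of Y. dp[i][j] = dp[i-1][j-1]+1 when the i-th and j-th characters match, else max(dp[i-1][j], dp[i][j-1]).
    ·  Q  B  B  Q  U  U  U
 ·  0  0  0  0  0  0  0  0
 B  0  0  1  1  1  1  1  1
 T  0  0  1  1  1  1  1  1
 B  0  0  1  2  2  2  2  2
 B  0  0  1  2  2  2  2  2
 T  0  0  1  2  2  2  2  2
 T  0  0  1  2  2  2  2  2
 Q  0  1  1  2  3  3  3  3
 T  0  1  1  2  3  3  3  3
 Q  0  1  1  2  3  3  3  3
 Q  0  1  1  2  3  3  3  3
 U  0  1  1  2  3  4  4  4
dp[11][7] = 4. One LCS (by backtracking along matches): BBQU.

4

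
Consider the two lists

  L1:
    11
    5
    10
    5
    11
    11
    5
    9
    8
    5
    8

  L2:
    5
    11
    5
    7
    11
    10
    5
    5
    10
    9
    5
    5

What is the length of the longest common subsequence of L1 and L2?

One common subsequence of length 7: 11 (L1 #1, L2 #2), 5 (L1 #2, L2 #3), 10 (L1 #3, L2 #6), 5 (L1 #4, L2 #7), 5 (L1 #7, L2 #8), 9 (L1 #8, L2 #10), 5 (L1 #10, L2 #12). Since dp[11][12] = 7, nothing longer is possible.

7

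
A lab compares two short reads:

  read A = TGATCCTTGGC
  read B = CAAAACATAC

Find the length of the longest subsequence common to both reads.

Let dp[i][j] be the LCS length of the first i bases of read A and the first j bases of read B. dp[i][j] = dp[i-1][j-1]+1 when the i-th and j-th bases match, else max(dp[i-1][j], dp[i][j-1]).
    ·  C  A  A  A  A  C  A  T  A  C
 ·  0  0  0  0  0  0  0  0  0  0  0
 T  0  0  0  0  0  0  0  0  1  1  1
 G  0  0  0  0  0  0  0  0  1  1  1
 A  0  0  1  1  1  1  1  1  1  2  2
 T  0  0  1  1  1  1  1  1  2  2  2
 C  0  1  1  1  1  1  2  2  2  2  3
 C  0  1  1  1  1  1  2  2  2  2  3
 T  0  1  1  1  1  1  2  2  3  3  3
 T  0  1  1  1  1  1  2  2  3  3  3
 G  0  1  1  1  1  1  2  2  3  3  3
 G  0  1  1  1  1  1  2  2  3  3  3
 C  0  1  1  1  1  1  2  2  3  3  4
dp[11][10] = 4. One LCS (by backtracking along matches): ACTC.

4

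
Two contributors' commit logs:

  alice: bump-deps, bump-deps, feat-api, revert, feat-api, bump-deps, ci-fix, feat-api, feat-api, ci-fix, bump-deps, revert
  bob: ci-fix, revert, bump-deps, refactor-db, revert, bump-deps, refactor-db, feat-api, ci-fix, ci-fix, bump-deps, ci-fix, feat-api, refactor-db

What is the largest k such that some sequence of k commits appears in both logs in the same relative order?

Taking bump-deps (alice #1, bob #3) → bump-deps (alice #2, bob #6) → feat-api (alice #3, bob #8) → bump-deps (alice #6, bob #11) → ci-fix (alice #7, bob #12) → feat-api (alice #8, bob #13) gives a common subsequence of length 6. dp[12][14] = 6 confirms this is the maximum.

6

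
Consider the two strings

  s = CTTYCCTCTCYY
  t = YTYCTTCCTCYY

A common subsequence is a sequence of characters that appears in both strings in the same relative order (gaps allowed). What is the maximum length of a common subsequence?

Let dp[i][j] be the LCS length of the first i characters of s and the first j characters of t. dp[i][j] = dp[i-1][j-1]+1 when the i-th and j-th characters match, else max(dp[i-1][j], dp[i][j-1]).
    ·  Y  T  Y  C  T  T  C  C  T  C  Y  Y
 ·  0  0  0  0  0  0  0  0  0  0  0  0  0
 C  0  0  0  0  1  1  1  1  1  1  1  1  1
 T  0  0  1  1  1  2  2  2  2  2  2  2  2
 T  0  0  1  1  1  2  3  3  3  3  3  3  3
 Y  0  1  1  2  2  2  3  3  3  3  3  4  4
 C  0  1  1  2  3  3  3  4  4  4  4  4  4
 C  0  1  1  2  3  3  3  4  5  5  5  5  5
 T  0  1  2  2  3  4  4  4  5  6  6  6  6
 C  0  1  2  2  3  4  4  5  5  6  7  7  7
 T  0  1  2  2  3  4  5  5  5  6  7  7  7
 C  0  1  2  2  3  4  5  6  6  6  7  7  7
 Y  0  1  2  3  3  4  5  6  6  6  7  8  8
 Y  0  1  2  3  3  4  5  6  6  6  7  8  9
dp[12][12] = 9. One LCS (by backtracking along matches): CTTCCTCYY.

9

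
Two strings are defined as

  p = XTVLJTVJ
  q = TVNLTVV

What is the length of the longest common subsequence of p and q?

Let dp[i][j] be the LCS length of the first i characters of p and the first j characters of q. dp[i][j] = dp[i-1][j-1]+1 when the i-th and j-th characters match, else max(dp[i-1][j], dp[i][j-1]).
    ·  T  V  N  L  T  V  V
 ·  0  0  0  0  0  0  0  0
 X  0  0  0  0  0  0  0  0
 T  0  1  1  1  1  1  1  1
 V  0  1  2  2  2  2  2  2
 L  0  1  2  2  3  3  3  3
 J  0  1  2  2  3  3  3  3
 T  0  1  2  2  3  4  4  4
 V  0  1  2  2  3  4  5  5
 J  0  1  2  2  3  4  5  5
dp[8][7] = 5. One LCS (by backtracking along matches): TVLTV.

5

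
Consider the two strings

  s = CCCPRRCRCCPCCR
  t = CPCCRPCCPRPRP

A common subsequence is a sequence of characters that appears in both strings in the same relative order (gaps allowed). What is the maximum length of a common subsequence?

8

Taking C [1,1] → C [2,3] → C [3,4] → P [4,6] → C [7,8] → R [8,10] → P [11,11] → R [14,12] gives a common subsequence of length 8. The LCS DP gives dp[14][13] = 8, so this is optimal.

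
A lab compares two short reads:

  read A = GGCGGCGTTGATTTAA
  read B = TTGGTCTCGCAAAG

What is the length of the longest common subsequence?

Match G at read A[1]=read B[3], then G at read A[2]=read B[4], then C at read A[3]=read B[8], then G at read A[5]=read B[9], then C at read A[6]=read B[10], then A at read A[11]=read B[11], then A at read A[15]=read B[12], then A at read A[16]=read B[13] — 8 bases in the same relative order in both, and the DP table's final entry dp[16][14] is also 8, so no common subsequence is longer.

8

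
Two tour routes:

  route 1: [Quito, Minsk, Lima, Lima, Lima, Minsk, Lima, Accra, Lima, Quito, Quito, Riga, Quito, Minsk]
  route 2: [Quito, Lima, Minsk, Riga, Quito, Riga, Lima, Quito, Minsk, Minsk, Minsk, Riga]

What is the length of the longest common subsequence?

Taking Quito (route 1 #1, route 2 #1), then Lima (route 1 #5, route 2 #2), then Minsk (route 1 #6, route 2 #3), then Quito (route 1 #11, route 2 #5), then Riga (route 1 #12, route 2 #6), then Quito (route 1 #13, route 2 #8), then Minsk (route 1 #14, route 2 #11) gives a common subsequence of length 7. dp[14][12] = 7 confirms this is the maximum.

7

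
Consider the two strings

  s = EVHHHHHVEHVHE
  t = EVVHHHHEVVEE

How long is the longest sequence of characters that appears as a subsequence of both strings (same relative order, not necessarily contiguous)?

Match E at s[1]=t[1]; then V at s[2]=t[3]; then H at s[3]=t[4]; then H at s[4]=t[5]; then H at s[5]=t[6]; then H at s[6]=t[7]; then V at s[8]=t[10]; then E at s[9]=t[11]; then E at s[13]=t[12] — 9 characters in the same relative order in both, and the DP table's final entry dp[13][12] is also 9, so no common subsequence is longer.

9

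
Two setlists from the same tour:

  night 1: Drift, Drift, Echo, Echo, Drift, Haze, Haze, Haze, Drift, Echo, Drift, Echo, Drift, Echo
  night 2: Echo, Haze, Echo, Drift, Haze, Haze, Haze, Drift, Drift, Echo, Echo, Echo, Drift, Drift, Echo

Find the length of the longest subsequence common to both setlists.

Pick Echo [3,1], then Echo [4,3], then Drift [5,4], then Haze [6,5], then Haze [7,6], then Haze [8,7], then Drift [9,9], then Echo [10,12], then Drift [11,13], then Drift [13,14], then Echo [14,15]; all 11 songs appear in both, in order. Since dp[14][15] = 11, nothing longer is possible.

11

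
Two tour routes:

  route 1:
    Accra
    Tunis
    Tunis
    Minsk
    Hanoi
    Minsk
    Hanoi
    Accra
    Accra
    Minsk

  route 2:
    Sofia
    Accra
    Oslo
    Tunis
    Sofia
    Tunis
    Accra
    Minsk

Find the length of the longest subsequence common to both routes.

Pick Accra at route 1[1]=route 2[2], Tunis at route 1[2]=route 2[4], Tunis at route 1[3]=route 2[6], Accra at route 1[9]=route 2[7], Minsk at route 1[10]=route 2[8]; all 5 stops appear in both, in order. Since dp[10][8] = 5, nothing longer is possible.

5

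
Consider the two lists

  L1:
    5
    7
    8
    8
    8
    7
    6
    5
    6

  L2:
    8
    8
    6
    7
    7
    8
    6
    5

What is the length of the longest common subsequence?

5

Taking 8 at L1[3]=L2[1], 8 at L1[4]=L2[2], 8 at L1[5]=L2[6], 6 at L1[7]=L2[7], 5 at L1[8]=L2[8] gives a common subsequence of length 5, and the DP table's final entry dp[9][8] is also 5, so no common subsequence is longer.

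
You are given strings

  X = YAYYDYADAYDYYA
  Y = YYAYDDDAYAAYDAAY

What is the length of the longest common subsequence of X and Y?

10

One common subsequence of length 10: Y (X #1, Y #2); then A (X #2, Y #3); then Y (X #3, Y #4); then D (X #5, Y #7); then Y (X #6, Y #9); then A (X #7, Y #10); then A (X #9, Y #11); then Y (X #10, Y #12); then D (X #11, Y #13); then Y (X #13, Y #16). Since dp[14][16] = 10, nothing longer is possible.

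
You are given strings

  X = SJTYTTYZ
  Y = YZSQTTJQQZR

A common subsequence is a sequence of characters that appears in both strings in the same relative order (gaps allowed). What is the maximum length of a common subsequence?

4

One common subsequence of length 4: S (X #1, Y #3) → T (X #3, Y #5) → T (X #5, Y #6) → Z (X #8, Y #10), and the DP table's final entry dp[8][11] is also 4, so no common subsequence is longer.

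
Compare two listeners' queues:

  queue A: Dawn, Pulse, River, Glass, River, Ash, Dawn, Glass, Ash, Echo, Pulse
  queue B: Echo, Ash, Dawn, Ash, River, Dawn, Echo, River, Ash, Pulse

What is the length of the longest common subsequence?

Match Dawn [1,3], River [3,5], River [5,8], Ash [9,9], Pulse [11,10] — 5 songs in the same relative order in both. dp[11][10] = 5 confirms this is the maximum.

5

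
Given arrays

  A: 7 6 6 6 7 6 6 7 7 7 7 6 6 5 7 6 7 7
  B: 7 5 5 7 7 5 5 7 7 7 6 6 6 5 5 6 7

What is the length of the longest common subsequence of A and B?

11

Match 7 [1,1]; then 7 [5,4]; then 7 [8,5]; then 7 [9,8]; then 7 [10,9]; then 7 [11,10]; then 6 [12,12]; then 6 [13,13]; then 5 [14,15]; then 6 [16,16]; then 7 [18,17] — 11 values in the same relative order in both. dp[18][17] = 11 confirms this is the maximum.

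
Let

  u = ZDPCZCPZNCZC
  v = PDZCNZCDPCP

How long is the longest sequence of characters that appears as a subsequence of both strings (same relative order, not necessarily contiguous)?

6

Let dp[i][j] be the LCS length of the first i characters of u and the first j characters of v. dp[i][j] = dp[i-1][j-1]+1 when the i-th and j-th characters match, else max(dp[i-1][j], dp[i][j-1]).
    ·  P  D  Z  C  N  Z  C  D  P  C  P
 ·  0  0  0  0  0  0  0  0  0  0  0  0
 Z  0  0  0  1  1  1  1  1  1  1  1  1
 D  0  0  1  1  1  1  1  1  2  2  2  2
 P  0  1  1  1  1  1  1  1  2  3  3  3
 C  0  1  1  1  2  2  2  2  2  3  4  4
 Z  0  1  1  2  2  2  3  3  3  3  4  4
 C  0  1  1  2  3  3  3  4  4  4  4  4
 P  0  1  1  2  3  3  3  4  4  5  5  5
 Z  0  1  1  2  3  3  4  4  4  5  5  5
 N  0  1  1  2  3  4  4  4  4  5  5  5
 C  0  1  1  2  3  4  4  5  5  5  6  6
 Z  0  1  1  2  3  4  5  5  5  5  6  6
 C  0  1  1  2  3  4  5  6  6  6  6  6
dp[12][11] = 6. One LCS (by backtracking along matches): ZCZCPC.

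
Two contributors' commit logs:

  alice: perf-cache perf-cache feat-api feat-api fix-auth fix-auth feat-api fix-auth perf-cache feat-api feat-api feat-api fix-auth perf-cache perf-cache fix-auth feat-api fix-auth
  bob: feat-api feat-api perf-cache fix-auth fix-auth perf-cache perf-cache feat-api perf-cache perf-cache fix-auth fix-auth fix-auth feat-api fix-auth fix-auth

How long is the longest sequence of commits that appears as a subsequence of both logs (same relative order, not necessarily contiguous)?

One common subsequence of length 11: feat-api (alice #3, bob #1); then feat-api (alice #4, bob #2); then fix-auth (alice #5, bob #4); then fix-auth (alice #6, bob #5); then perf-cache (alice #9, bob #7); then feat-api (alice #12, bob #8); then perf-cache (alice #14, bob #9); then perf-cache (alice #15, bob #10); then fix-auth (alice #16, bob #13); then feat-api (alice #17, bob #14); then fix-auth (alice #18, bob #16). The LCS DP gives dp[18][16] = 11, so this is optimal.

11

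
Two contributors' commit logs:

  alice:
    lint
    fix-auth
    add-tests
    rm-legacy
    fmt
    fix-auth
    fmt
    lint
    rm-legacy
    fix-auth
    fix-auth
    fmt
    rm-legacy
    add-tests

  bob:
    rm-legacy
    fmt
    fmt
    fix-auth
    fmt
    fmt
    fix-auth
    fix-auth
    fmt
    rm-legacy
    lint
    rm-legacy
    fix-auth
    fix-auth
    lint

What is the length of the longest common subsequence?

Match fix-auth at alice[2]=bob[4] → fmt at alice[5]=bob[6] → fix-auth at alice[6]=bob[8] → fmt at alice[7]=bob[9] → lint at alice[8]=bob[11] → rm-legacy at alice[9]=bob[12] → fix-auth at alice[10]=bob[13] → fix-auth at alice[11]=bob[14] — 8 commits in the same relative order in both, and the DP table's final entry dp[14][15] is also 8, so no common subsequence is longer.

8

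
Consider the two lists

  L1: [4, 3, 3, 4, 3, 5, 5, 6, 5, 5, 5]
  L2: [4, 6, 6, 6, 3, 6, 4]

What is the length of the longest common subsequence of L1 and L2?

One common subsequence of length 3: 4 (L1 #1, L2 #1), 3 (L1 #2, L2 #5), 4 (L1 #4, L2 #7). dp[11][7] = 3 confirms this is the maximum.

3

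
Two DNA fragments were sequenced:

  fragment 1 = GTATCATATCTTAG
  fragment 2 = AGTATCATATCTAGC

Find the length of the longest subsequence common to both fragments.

Pick G [1,2], then T [2,3], then A [3,4], then T [4,5], then C [5,6], then A [6,7], then T [7,8], then A [8,9], then T [9,10], then C [10,11], then T [12,12], then A [13,13], then G [14,14]; all 13 bases appear in both, in order. The LCS DP gives dp[14][15] = 13, so this is optimal.

13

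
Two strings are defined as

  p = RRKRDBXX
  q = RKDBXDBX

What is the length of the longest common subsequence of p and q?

Let dp[i][j] be the LCS length of the first i characters of p and the first j characters of q. dp[i][j] = dp[i-1][j-1]+1 when the i-th and j-th characters match, else max(dp[i-1][j], dp[i][j-1]).
    ·  R  K  D  B  X  D  B  X
 ·  0  0  0  0  0  0  0  0  0
 R  0  1  1  1  1  1  1  1  1
 R  0  1  1  1  1  1  1  1  1
 K  0  1  2  2  2  2  2  2  2
 R  0  1  2  2  2  2  2  2  2
 D  0  1  2  3  3  3  3  3  3
 B  0  1  2  3  4  4  4  4  4
 X  0  1  2  3  4  5  5  5  5
 X  0  1  2  3  4  5  5  5  6
dp[8][8] = 6. One LCS (by backtracking along matches): RKDBXX.

6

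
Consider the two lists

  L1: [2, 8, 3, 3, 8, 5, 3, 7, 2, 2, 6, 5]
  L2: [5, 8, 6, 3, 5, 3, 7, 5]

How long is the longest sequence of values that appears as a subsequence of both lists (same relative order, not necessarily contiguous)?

6

Let dp[i][j] be the LCS length of the first i values of L1 and the first j values of L2. dp[i][j] = dp[i-1][j-1]+1 when the i-th and j-th values match, else max(dp[i-1][j], dp[i][j-1]).
    ·  5  8  6  3  5  3  7  5
 ·  0  0  0  0  0  0  0  0  0
 2  0  0  0  0  0  0  0  0  0
 8  0  0  1  1  1  1  1  1  1
 3  0  0  1  1  2  2  2  2  2
 3  0  0  1  1  2  2  3  3  3
 8  0  0  1  1  2  2  3  3  3
 5  0  1  1  1  2  3  3  3  4
 3  0  1  1  1  2  3  4  4  4
 7  0  1  1  1  2  3  4  5  5
 2  0  1  1  1  2  3  4  5  5
 2  0  1  1  1  2  3  4  5  5
 6  0  1  1  2  2  3  4  5  5
 5  0  1  1  2  2  3  4  5  6
dp[12][8] = 6. One LCS (by backtracking along matches): 8, 3, 5, 3, 7, 5.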